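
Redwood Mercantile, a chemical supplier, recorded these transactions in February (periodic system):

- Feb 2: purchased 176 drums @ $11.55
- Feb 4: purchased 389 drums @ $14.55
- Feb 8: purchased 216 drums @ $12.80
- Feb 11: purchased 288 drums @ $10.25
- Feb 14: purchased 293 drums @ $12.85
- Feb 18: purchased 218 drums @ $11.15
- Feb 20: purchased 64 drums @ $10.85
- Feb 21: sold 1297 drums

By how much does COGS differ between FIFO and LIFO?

FIFO COGS: 176 @ $11.55 + 389 @ $14.55 + 216 @ $12.80 + 288 @ $10.25 + 228 @ $12.85 = $16,339.35
LIFO COGS: 64 @ $10.85 + 218 @ $11.15 + 293 @ $12.85 + 288 @ $10.25 + 216 @ $12.80 + 218 @ $14.55 = $15,778.85
Difference = |$16,339.35 − $15,778.85| = $560.50

$560.50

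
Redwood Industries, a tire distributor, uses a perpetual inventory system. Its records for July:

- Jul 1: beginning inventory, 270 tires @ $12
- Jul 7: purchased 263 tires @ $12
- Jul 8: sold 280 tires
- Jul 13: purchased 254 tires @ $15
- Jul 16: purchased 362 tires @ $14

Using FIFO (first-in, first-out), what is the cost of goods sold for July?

COGS = $3,360

Jul 8, 280 sold [FIFO — oldest first]: 270 @ $12 + 10 @ $12 = $3,360
Ending inventory: 253 @ $12 + 254 @ $15 + 362 @ $14 = $11,914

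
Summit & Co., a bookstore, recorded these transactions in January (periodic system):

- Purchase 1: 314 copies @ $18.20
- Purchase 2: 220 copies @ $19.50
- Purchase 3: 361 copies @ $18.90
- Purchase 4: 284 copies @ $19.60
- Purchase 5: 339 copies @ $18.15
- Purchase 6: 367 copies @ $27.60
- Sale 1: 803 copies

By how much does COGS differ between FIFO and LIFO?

FIFO COGS: 314 @ $18.20 + 220 @ $19.50 + 269 @ $18.90 = $15,088.90
LIFO COGS: 367 @ $27.60 + 339 @ $18.15 + 97 @ $19.60 = $18,183.25
Difference = |$15,088.90 − $18,183.25| = $3,094.35

$3,094.35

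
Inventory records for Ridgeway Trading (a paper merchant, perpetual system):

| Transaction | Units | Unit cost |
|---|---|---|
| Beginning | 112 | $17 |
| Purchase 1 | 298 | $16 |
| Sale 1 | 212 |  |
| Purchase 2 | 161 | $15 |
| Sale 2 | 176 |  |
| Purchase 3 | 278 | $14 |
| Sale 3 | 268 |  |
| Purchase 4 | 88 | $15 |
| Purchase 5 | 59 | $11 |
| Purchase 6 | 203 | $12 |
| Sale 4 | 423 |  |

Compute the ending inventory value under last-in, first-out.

Sale 1 (212) [LIFO — newest first]: 212 @ $16 = $3,392
Sale 2 (176) [LIFO — newest first]: 161 @ $15 + 15 @ $16 = $2,655
Sale 3 (268) [LIFO — newest first]: 268 @ $14 = $3,752
Sale 4 (423) [LIFO — newest first]: 203 @ $12 + 59 @ $11 + 88 @ $15 + 10 @ $14 + 63 @ $16 = $5,553
Total COGS = $3,392 + $2,655 + $3,752 + $5,553 = $15,352
Ending inventory: 112 @ $17 + 8 @ $16 = $2,032

Ending inventory = $2,032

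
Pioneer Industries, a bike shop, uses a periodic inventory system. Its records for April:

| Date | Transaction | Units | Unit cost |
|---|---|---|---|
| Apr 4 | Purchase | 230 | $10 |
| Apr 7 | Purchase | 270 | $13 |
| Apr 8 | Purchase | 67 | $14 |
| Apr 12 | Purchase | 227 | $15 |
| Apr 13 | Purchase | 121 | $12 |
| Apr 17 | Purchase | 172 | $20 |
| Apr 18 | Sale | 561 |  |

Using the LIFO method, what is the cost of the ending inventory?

Ending inventory = $6,174

Apr 18, 561 sold [LIFO — newest first]: 172 @ $20 + 121 @ $12 + 227 @ $15 + 41 @ $14 = $8,871
Ending inventory: 230 @ $10 + 270 @ $13 + 26 @ $14 = $6,174
Check: goods available $15,045 = COGS $8,871 + ending $6,174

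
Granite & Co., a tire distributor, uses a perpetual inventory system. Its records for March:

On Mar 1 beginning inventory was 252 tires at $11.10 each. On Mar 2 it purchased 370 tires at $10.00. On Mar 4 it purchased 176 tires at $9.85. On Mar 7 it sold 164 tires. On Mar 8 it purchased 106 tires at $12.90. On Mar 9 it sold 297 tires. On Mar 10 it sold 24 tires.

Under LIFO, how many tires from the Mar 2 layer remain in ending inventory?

Mar 7, 164 sold [LIFO — newest first]: 164 @ $9.85 = $1,615.40
Mar 9, 297 sold [LIFO — newest first]: 106 @ $12.90 + 12 @ $9.85 + 179 @ $10.00 = $3,275.60
Mar 10, 24 sold [LIFO — newest first]: 24 @ $10.00 = $240.00
Total COGS = $1,615.40 + $3,275.60 + $240.00 = $5,131.00
Ending inventory: 252 @ $11.10 + 167 @ $10.00 = $4,467.20
Check: goods available $9,598.20 = COGS $5,131.00 + ending $4,467.20

167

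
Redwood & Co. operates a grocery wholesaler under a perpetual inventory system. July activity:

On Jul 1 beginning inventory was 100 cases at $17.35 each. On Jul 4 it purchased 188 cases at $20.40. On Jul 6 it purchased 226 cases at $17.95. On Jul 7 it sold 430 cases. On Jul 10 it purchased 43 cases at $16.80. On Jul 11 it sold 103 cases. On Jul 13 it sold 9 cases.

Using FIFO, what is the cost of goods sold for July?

COGS = $10,097.30

Jul 7, 430 sold [FIFO — oldest first]: 100 @ $17.35 + 188 @ $20.40 + 142 @ $17.95 = $8,119.10
Jul 11, 103 sold [FIFO — oldest first]: 84 @ $17.95 + 19 @ $16.80 = $1,827.00
Jul 13, 9 sold [FIFO — oldest first]: 9 @ $16.80 = $151.20
Total COGS = $8,119.10 + $1,827.00 + $151.20 = $10,097.30
Ending inventory: 15 @ $16.80 = $252.00
Check: goods available $10,349.30 = COGS $10,097.30 + ending $252.00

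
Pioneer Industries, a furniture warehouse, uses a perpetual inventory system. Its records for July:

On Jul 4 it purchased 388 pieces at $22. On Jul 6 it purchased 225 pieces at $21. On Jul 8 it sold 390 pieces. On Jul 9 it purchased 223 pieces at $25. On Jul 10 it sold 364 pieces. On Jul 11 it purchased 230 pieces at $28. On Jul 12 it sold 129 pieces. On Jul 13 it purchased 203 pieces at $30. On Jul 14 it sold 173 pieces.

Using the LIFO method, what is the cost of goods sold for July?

COGS = $25,834

Jul 8, 390 sold [LIFO — newest first]: 225 @ $21 + 165 @ $22 = $8,355
Jul 10, 364 sold [LIFO — newest first]: 223 @ $25 + 141 @ $22 = $8,677
Jul 12, 129 sold [LIFO — newest first]: 129 @ $28 = $3,612
Jul 14, 173 sold [LIFO — newest first]: 173 @ $30 = $5,190
Total COGS = $8,355 + $8,677 + $3,612 + $5,190 = $25,834
Ending inventory: 82 @ $22 + 101 @ $28 + 30 @ $30 = $5,532
Check: goods available $31,366 = COGS $25,834 + ending $5,532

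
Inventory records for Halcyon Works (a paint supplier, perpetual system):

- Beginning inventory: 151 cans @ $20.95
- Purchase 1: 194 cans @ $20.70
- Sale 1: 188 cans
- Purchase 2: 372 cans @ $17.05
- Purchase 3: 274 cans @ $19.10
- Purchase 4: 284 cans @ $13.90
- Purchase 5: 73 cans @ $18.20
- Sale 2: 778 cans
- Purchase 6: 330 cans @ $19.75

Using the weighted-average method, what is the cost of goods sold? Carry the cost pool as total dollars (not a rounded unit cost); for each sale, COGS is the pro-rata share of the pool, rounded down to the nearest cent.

COGS = $17,405.96

After Beginning: 151 on hand, pool $3,163.45 (≈ $20.9500 each)
After Purchase 1: 345 on hand, pool $7,179.25 (≈ $20.8094 each)
Sale 1, sell 188: 188/345 × $7,179.25 → $3,912.17
After Purchase 2: 529 on hand, pool $9,609.68 (≈ $18.1657 each)
After Purchase 3: 803 on hand, pool $14,843.08 (≈ $18.4845 each)
After Purchase 4: 1087 on hand, pool $18,790.68 (≈ $17.2867 each)
After Purchase 5: 1160 on hand, pool $20,119.28 (≈ $17.3442 each)
Sale 2, sell 778: 778/1160 × $20,119.28 → $13,493.79
After Purchase 6: 712 on hand, pool $13,142.99 (≈ $18.4593 each)
Total COGS = $3,912.17 + $13,493.79 = $17,405.96
Ending inventory (cost pool remaining) = $13,142.99
Check: goods available $30,548.95 = COGS $17,405.96 + ending $13,142.99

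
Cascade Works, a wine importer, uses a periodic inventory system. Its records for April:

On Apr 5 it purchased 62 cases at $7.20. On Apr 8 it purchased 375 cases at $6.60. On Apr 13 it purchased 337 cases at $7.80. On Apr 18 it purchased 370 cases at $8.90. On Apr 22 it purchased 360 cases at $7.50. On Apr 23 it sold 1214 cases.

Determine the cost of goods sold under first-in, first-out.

Apr 23, 1214 sold [FIFO — oldest first]: 62 @ $7.20 + 375 @ $6.60 + 337 @ $7.80 + 370 @ $8.90 + 70 @ $7.50 = $9,368.00
Ending inventory: 290 @ $7.50 = $2,175.00
Check: goods available $11,543.00 = COGS $9,368.00 + ending $2,175.00

COGS = $9,368.00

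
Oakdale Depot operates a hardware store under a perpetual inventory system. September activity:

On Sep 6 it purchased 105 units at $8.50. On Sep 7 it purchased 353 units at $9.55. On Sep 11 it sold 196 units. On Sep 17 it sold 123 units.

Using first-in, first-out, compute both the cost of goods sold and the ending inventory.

Sep 11, 196 sold [FIFO — oldest first]: 105 @ $8.50 + 91 @ $9.55 = $1,761.55
Sep 17, 123 sold [FIFO — oldest first]: 123 @ $9.55 = $1,174.65
Total COGS = $1,761.55 + $1,174.65 = $2,936.20
Ending inventory: 139 @ $9.55 = $1,327.45

COGS = $2,936.20; ending inventory = $1,327.45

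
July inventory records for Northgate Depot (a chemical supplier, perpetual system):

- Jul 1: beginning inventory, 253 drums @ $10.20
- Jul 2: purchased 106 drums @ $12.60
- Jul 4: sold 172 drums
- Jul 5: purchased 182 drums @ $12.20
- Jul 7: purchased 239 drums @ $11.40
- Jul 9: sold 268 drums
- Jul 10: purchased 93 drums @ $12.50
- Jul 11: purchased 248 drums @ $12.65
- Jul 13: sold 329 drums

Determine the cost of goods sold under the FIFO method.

COGS = $8,735.80

Jul 4, 172 sold [FIFO — oldest first]: 172 @ $10.20 = $1,754.40
Jul 9, 268 sold [FIFO — oldest first]: 81 @ $10.20 + 106 @ $12.60 + 81 @ $12.20 = $3,150.00
Jul 13, 329 sold [FIFO — oldest first]: 101 @ $12.20 + 228 @ $11.40 = $3,831.40
Total COGS = $1,754.40 + $3,150.00 + $3,831.40 = $8,735.80
Ending inventory: 11 @ $11.40 + 93 @ $12.50 + 248 @ $12.65 = $4,425.10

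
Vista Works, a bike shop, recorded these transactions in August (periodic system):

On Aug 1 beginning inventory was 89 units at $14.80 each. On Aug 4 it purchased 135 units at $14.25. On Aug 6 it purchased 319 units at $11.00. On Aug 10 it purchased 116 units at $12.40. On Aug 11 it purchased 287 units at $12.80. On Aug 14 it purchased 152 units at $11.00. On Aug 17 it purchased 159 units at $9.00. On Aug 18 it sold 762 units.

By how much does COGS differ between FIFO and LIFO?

FIFO COGS: 89 @ $14.80 + 135 @ $14.25 + 319 @ $11.00 + 116 @ $12.40 + 103 @ $12.80 = $9,506.75
LIFO COGS: 159 @ $9.00 + 152 @ $11.00 + 287 @ $12.80 + 116 @ $12.40 + 48 @ $11.00 = $8,743.00
Difference = |$9,506.75 − $8,743.00| = $763.75

$763.75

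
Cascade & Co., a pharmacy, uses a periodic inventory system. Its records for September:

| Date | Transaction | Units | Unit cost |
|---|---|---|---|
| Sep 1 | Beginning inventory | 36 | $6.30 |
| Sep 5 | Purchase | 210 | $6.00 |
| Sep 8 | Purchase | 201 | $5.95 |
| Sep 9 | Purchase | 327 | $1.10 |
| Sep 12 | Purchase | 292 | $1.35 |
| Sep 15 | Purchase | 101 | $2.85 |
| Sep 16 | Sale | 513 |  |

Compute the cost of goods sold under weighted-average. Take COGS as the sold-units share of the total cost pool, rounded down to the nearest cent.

Sep 16, sell 513: 513/1167 × $3,724.50 → $1,637.24
Ending inventory (cost pool remaining) = $2,087.26
Check: goods available $3,724.50 = COGS $1,637.24 + ending $2,087.26

COGS = $1,637.24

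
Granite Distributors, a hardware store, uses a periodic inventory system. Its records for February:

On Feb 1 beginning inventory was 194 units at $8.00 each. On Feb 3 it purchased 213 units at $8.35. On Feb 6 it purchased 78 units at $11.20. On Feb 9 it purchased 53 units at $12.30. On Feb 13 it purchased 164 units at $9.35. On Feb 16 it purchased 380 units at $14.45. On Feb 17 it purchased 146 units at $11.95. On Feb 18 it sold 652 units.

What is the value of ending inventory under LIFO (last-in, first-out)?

Ending inventory = $5,211.35

Feb 18, 652 sold [LIFO — newest first]: 146 @ $11.95 + 380 @ $14.45 + 126 @ $9.35 = $8,413.80
Ending inventory: 194 @ $8.00 + 213 @ $8.35 + 78 @ $11.20 + 53 @ $12.30 + 38 @ $9.35 = $5,211.35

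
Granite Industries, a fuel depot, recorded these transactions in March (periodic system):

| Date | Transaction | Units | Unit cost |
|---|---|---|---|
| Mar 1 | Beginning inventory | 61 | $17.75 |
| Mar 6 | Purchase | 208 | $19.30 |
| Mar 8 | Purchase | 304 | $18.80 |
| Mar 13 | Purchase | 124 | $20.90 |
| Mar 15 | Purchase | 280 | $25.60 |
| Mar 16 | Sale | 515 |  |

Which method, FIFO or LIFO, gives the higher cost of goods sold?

FIFO COGS: 61 @ $17.75 + 208 @ $19.30 + 246 @ $18.80 = $9,721.95
LIFO COGS: 280 @ $25.60 + 124 @ $20.90 + 111 @ $18.80 = $11,846.40

LIFO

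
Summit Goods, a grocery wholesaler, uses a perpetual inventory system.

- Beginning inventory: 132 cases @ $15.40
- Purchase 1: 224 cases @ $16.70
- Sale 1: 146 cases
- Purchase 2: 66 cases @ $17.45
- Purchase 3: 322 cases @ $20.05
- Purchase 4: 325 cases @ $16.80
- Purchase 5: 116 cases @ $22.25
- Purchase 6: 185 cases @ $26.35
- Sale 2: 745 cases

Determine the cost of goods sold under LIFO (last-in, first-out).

Sale 1 (146) [LIFO — newest first]: 146 @ $16.70 = $2,438.20
Sale 2 (745) [LIFO — newest first]: 185 @ $26.35 + 116 @ $22.25 + 325 @ $16.80 + 119 @ $20.05 = $15,301.70
Total COGS = $2,438.20 + $15,301.70 = $17,739.90
Ending inventory: 132 @ $15.40 + 78 @ $16.70 + 66 @ $17.45 + 203 @ $20.05 = $8,557.25
Check: goods available $26,297.15 = COGS $17,739.90 + ending $8,557.25

COGS = $17,739.90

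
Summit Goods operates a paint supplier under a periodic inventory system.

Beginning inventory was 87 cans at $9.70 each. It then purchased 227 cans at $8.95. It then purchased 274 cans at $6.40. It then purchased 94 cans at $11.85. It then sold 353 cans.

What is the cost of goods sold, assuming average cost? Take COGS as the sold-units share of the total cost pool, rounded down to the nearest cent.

COGS = $2,972.57

Sale 1, sell 353: 353/682 × $5,743.05 → $2,972.57
Ending inventory (cost pool remaining) = $2,770.48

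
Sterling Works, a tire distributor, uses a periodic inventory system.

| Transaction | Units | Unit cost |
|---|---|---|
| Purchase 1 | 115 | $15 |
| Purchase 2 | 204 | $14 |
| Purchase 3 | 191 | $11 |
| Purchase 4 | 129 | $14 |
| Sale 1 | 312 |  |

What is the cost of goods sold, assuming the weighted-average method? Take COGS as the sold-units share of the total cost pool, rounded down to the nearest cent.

COGS = $4,144.37

Sale 1, sell 312: 312/639 × $8,488.00 → $4,144.37
Ending inventory (cost pool remaining) = $4,343.63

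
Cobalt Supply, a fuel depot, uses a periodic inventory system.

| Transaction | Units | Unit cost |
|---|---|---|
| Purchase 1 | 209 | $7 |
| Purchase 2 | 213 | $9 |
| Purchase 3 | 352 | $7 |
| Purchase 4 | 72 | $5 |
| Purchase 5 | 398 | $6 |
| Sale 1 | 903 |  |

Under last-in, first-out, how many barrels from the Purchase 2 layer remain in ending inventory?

132

Sale 1 (903) [LIFO — newest first]: 398 @ $6 + 72 @ $5 + 352 @ $7 + 81 @ $9 = $5,941
Ending inventory: 209 @ $7 + 132 @ $9 = $2,651
Check: goods available $8,592 = COGS $5,941 + ending $2,651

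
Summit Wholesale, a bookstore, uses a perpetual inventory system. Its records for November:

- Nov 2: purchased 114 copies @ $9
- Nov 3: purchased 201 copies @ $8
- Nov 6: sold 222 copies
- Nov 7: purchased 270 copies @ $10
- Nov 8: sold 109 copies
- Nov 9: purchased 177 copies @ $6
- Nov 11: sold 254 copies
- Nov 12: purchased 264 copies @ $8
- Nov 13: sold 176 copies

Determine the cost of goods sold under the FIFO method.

COGS = $6,390

Nov 6, 222 sold [FIFO — oldest first]: 114 @ $9 + 108 @ $8 = $1,890
Nov 8, 109 sold [FIFO — oldest first]: 93 @ $8 + 16 @ $10 = $904
Nov 11, 254 sold [FIFO — oldest first]: 254 @ $10 = $2,540
Nov 13, 176 sold [FIFO — oldest first]: 176 @ $6 = $1,056
Total COGS = $1,890 + $904 + $2,540 + $1,056 = $6,390
Ending inventory: 1 @ $6 + 264 @ $8 = $2,118
Check: goods available $8,508 = COGS $6,390 + ending $2,118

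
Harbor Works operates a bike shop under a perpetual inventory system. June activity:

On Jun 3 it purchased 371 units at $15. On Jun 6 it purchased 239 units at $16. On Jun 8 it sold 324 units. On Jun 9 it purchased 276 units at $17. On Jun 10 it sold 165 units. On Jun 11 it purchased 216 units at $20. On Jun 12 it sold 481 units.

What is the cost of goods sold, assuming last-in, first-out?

COGS = $16,421

Jun 8, 324 sold [LIFO — newest first]: 239 @ $16 + 85 @ $15 = $5,099
Jun 10, 165 sold [LIFO — newest first]: 165 @ $17 = $2,805
Jun 12, 481 sold [LIFO — newest first]: 216 @ $20 + 111 @ $17 + 154 @ $15 = $8,517
Total COGS = $5,099 + $2,805 + $8,517 = $16,421
Ending inventory: 132 @ $15 = $1,980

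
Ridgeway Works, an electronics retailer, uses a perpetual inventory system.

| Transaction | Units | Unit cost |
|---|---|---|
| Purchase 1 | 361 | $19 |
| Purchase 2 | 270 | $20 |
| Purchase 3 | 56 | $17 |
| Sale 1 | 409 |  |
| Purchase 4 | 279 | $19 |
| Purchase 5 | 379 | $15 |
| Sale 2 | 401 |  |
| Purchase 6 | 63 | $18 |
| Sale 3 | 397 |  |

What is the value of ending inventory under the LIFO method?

Sale 1 (409) [LIFO — newest first]: 56 @ $17 + 270 @ $20 + 83 @ $19 = $7,929
Sale 2 (401) [LIFO — newest first]: 379 @ $15 + 22 @ $19 = $6,103
Sale 3 (397) [LIFO — newest first]: 63 @ $18 + 257 @ $19 + 77 @ $19 = $7,480
Total COGS = $7,929 + $6,103 + $7,480 = $21,512
Ending inventory: 201 @ $19 = $3,819

Ending inventory = $3,819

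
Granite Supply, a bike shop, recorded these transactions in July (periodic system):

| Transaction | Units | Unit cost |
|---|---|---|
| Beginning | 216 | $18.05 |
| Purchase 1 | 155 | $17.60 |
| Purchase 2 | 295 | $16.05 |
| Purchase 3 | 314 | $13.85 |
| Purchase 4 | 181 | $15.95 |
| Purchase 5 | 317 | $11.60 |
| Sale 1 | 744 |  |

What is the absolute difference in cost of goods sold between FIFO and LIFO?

FIFO COGS: 216 @ $18.05 + 155 @ $17.60 + 295 @ $16.05 + 78 @ $13.85 = $12,441.85
LIFO COGS: 317 @ $11.60 + 181 @ $15.95 + 246 @ $13.85 = $9,971.25
Difference = |$12,441.85 − $9,971.25| = $2,470.60

$2,470.60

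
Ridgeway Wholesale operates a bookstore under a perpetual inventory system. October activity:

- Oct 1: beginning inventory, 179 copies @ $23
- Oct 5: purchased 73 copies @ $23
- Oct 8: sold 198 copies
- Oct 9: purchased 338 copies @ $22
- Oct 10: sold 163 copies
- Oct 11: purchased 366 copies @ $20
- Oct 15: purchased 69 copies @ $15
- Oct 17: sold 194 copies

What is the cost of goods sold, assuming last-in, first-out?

Oct 8, 198 sold [LIFO — newest first]: 73 @ $23 + 125 @ $23 = $4,554
Oct 10, 163 sold [LIFO — newest first]: 163 @ $22 = $3,586
Oct 17, 194 sold [LIFO — newest first]: 69 @ $15 + 125 @ $20 = $3,535
Total COGS = $4,554 + $3,586 + $3,535 = $11,675
Ending inventory: 54 @ $23 + 175 @ $22 + 241 @ $20 = $9,912

COGS = $11,675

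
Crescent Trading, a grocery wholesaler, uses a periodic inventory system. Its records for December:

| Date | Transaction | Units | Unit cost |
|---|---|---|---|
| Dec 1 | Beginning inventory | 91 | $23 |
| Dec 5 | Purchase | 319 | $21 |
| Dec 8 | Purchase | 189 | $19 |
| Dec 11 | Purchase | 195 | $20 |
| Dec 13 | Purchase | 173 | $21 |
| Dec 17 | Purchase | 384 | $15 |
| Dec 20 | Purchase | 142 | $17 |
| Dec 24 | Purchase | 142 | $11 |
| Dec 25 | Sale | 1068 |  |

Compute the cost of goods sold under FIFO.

COGS = $21,431

Dec 25, 1068 sold [FIFO — oldest first]: 91 @ $23 + 319 @ $21 + 189 @ $19 + 195 @ $20 + 173 @ $21 + 101 @ $15 = $21,431
Ending inventory: 283 @ $15 + 142 @ $17 + 142 @ $11 = $8,221
Check: goods available $29,652 = COGS $21,431 + ending $8,221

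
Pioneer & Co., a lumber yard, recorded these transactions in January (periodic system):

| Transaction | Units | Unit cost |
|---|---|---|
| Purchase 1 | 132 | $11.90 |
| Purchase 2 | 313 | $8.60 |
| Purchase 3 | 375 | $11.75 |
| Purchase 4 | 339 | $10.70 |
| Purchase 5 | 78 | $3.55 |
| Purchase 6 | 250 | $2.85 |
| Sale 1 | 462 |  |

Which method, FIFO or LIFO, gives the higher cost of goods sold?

FIFO COGS: 132 @ $11.90 + 313 @ $8.60 + 17 @ $11.75 = $4,462.35
LIFO COGS: 250 @ $2.85 + 78 @ $3.55 + 134 @ $10.70 = $2,423.20

FIFO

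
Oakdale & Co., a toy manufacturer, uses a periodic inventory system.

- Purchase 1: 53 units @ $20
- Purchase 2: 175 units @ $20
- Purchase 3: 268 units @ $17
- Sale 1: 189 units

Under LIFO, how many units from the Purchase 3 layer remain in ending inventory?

Sale 1 (189) [LIFO — newest first]: 189 @ $17 = $3,213
Ending inventory: 53 @ $20 + 175 @ $20 + 79 @ $17 = $5,903

79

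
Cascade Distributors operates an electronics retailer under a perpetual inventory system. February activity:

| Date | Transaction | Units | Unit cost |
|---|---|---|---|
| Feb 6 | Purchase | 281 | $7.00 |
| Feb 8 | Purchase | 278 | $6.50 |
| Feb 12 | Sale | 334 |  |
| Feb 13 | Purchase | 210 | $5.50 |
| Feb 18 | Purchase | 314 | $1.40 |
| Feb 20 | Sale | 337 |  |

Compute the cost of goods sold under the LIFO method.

Feb 12, 334 sold [LIFO — newest first]: 278 @ $6.50 + 56 @ $7.00 = $2,199.00
Feb 20, 337 sold [LIFO — newest first]: 314 @ $1.40 + 23 @ $5.50 = $566.10
Total COGS = $2,199.00 + $566.10 = $2,765.10
Ending inventory: 225 @ $7.00 + 187 @ $5.50 = $2,603.50

COGS = $2,765.10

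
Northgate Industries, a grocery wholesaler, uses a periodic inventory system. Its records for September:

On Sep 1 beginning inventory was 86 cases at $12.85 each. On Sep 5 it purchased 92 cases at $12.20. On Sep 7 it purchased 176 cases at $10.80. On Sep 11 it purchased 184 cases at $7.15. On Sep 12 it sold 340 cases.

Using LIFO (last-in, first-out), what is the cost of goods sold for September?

COGS = $3,000.40

Sep 12, 340 sold [LIFO — newest first]: 184 @ $7.15 + 156 @ $10.80 = $3,000.40
Ending inventory: 86 @ $12.85 + 92 @ $12.20 + 20 @ $10.80 = $2,443.50
Check: goods available $5,443.90 = COGS $3,000.40 + ending $2,443.50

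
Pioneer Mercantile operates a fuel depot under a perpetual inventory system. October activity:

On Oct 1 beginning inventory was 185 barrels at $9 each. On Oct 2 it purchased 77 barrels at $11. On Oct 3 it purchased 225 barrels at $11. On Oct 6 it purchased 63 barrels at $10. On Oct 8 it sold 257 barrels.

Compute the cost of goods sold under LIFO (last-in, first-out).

Oct 8, 257 sold [LIFO — newest first]: 63 @ $10 + 194 @ $11 = $2,764
Ending inventory: 185 @ $9 + 77 @ $11 + 31 @ $11 = $2,853
Check: goods available $5,617 = COGS $2,764 + ending $2,853

COGS = $2,764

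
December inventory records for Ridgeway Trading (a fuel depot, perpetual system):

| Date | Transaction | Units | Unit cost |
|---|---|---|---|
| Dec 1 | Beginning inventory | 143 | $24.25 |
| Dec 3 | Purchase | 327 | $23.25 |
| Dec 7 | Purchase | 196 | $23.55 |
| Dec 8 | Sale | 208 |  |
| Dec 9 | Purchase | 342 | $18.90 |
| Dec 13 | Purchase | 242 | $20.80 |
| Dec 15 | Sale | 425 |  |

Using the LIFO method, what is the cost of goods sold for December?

COGS = $13,387.10

Dec 8, 208 sold [LIFO — newest first]: 196 @ $23.55 + 12 @ $23.25 = $4,894.80
Dec 15, 425 sold [LIFO — newest first]: 242 @ $20.80 + 183 @ $18.90 = $8,492.30
Total COGS = $4,894.80 + $8,492.30 = $13,387.10
Ending inventory: 143 @ $24.25 + 315 @ $23.25 + 159 @ $18.90 = $13,796.60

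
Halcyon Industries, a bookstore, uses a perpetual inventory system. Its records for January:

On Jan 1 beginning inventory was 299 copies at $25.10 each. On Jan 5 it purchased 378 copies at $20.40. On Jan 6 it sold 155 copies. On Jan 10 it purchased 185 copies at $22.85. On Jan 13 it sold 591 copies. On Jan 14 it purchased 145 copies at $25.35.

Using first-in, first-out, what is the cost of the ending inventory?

Ending inventory = $6,326.35

Jan 6, 155 sold [FIFO — oldest first]: 155 @ $25.10 = $3,890.50
Jan 13, 591 sold [FIFO — oldest first]: 144 @ $25.10 + 378 @ $20.40 + 69 @ $22.85 = $12,902.25
Total COGS = $3,890.50 + $12,902.25 = $16,792.75
Ending inventory: 116 @ $22.85 + 145 @ $25.35 = $6,326.35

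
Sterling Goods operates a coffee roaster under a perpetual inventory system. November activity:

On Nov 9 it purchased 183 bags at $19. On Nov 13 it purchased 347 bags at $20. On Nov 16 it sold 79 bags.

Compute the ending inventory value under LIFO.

Ending inventory = $8,837

Nov 16, 79 sold [LIFO — newest first]: 79 @ $20 = $1,580
Ending inventory: 183 @ $19 + 268 @ $20 = $8,837
Check: goods available $10,417 = COGS $1,580 + ending $8,837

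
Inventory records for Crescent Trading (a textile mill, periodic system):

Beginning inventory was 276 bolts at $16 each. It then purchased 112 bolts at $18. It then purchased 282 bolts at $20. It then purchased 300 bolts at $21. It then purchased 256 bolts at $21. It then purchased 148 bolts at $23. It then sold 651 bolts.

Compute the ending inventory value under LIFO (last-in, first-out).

Sale 1 (651) [LIFO — newest first]: 148 @ $23 + 256 @ $21 + 247 @ $21 = $13,967
Ending inventory: 276 @ $16 + 112 @ $18 + 282 @ $20 + 53 @ $21 = $13,185

Ending inventory = $13,185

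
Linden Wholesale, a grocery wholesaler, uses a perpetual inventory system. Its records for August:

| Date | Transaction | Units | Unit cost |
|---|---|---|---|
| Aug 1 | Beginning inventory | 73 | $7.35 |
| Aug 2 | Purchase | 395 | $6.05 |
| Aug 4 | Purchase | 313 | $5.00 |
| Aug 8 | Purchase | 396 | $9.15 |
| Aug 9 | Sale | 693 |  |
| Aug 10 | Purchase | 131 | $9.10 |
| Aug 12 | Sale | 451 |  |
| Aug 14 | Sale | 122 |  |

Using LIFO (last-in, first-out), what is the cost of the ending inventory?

Ending inventory = $308.70

Aug 9, 693 sold [LIFO — newest first]: 396 @ $9.15 + 297 @ $5.00 = $5,108.40
Aug 12, 451 sold [LIFO — newest first]: 131 @ $9.10 + 16 @ $5.00 + 304 @ $6.05 = $3,111.30
Aug 14, 122 sold [LIFO — newest first]: 91 @ $6.05 + 31 @ $7.35 = $778.40
Total COGS = $5,108.40 + $3,111.30 + $778.40 = $8,998.10
Ending inventory: 42 @ $7.35 = $308.70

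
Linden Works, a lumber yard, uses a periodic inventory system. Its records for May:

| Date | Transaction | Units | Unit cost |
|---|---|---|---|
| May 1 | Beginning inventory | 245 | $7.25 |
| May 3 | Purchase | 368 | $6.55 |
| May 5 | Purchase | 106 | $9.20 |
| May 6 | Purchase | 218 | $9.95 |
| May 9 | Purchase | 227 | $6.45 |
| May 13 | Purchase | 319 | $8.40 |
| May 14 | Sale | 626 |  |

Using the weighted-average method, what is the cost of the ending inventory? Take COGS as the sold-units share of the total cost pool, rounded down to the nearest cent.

May 14, sell 626: 626/1483 × $11,474.70 → $4,843.66
Ending inventory (cost pool remaining) = $6,631.04

Ending inventory = $6,631.04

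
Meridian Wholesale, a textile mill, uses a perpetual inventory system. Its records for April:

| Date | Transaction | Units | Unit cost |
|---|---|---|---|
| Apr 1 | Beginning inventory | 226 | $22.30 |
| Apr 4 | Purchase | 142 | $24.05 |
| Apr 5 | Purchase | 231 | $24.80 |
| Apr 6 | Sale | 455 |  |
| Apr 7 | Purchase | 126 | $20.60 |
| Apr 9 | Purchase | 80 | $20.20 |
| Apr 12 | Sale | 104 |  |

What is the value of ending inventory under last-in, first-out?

Apr 6, 455 sold [LIFO — newest first]: 231 @ $24.80 + 142 @ $24.05 + 82 @ $22.30 = $10,972.50
Apr 12, 104 sold [LIFO — newest first]: 80 @ $20.20 + 24 @ $20.60 = $2,110.40
Total COGS = $10,972.50 + $2,110.40 = $13,082.90
Ending inventory: 144 @ $22.30 + 102 @ $20.60 = $5,312.40
Check: goods available $18,395.30 = COGS $13,082.90 + ending $5,312.40

Ending inventory = $5,312.40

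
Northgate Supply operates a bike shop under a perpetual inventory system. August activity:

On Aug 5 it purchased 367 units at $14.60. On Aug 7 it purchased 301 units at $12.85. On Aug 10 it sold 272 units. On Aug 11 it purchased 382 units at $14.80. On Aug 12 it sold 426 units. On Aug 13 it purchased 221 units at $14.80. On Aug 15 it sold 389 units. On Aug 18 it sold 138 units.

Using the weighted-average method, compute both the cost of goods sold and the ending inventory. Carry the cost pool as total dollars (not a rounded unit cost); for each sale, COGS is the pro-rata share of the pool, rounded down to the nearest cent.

After Aug 5: 367 on hand, pool $5,358.20 (≈ $14.6000 each)
After Aug 7: 668 on hand, pool $9,226.05 (≈ $13.8115 each)
Aug 10, sell 272: 272/668 × $9,226.05 → $3,756.71
After Aug 11: 778 on hand, pool $11,122.94 (≈ $14.2968 each)
Aug 12, sell 426: 426/778 × $11,122.94 → $6,090.45
After Aug 13: 573 on hand, pool $8,303.29 (≈ $14.4909 each)
Aug 15, sell 389: 389/573 × $8,303.29 → $5,636.96
Aug 18, sell 138: 138/184 × $2,666.33 → $1,999.74
Total COGS = $3,756.71 + $6,090.45 + $5,636.96 + $1,999.74 = $17,483.86
Ending inventory (cost pool remaining) = $666.59

COGS = $17,483.86; ending inventory = $666.59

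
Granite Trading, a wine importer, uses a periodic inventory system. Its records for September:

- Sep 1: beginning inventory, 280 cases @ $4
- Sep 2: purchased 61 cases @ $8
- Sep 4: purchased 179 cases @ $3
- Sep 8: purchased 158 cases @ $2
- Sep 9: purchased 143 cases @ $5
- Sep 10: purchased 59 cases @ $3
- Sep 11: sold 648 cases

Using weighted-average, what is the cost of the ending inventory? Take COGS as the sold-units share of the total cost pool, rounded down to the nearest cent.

Ending inventory = $883.98

Sep 11, sell 648: 648/880 × $3,353.00 → $2,469.02
Ending inventory (cost pool remaining) = $883.98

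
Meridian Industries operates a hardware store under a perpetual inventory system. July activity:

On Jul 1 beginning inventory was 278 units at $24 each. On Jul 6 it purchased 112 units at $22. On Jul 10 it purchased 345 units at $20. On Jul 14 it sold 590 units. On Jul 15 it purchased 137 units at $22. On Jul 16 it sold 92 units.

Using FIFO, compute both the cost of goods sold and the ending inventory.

Jul 14, 590 sold [FIFO — oldest first]: 278 @ $24 + 112 @ $22 + 200 @ $20 = $13,136
Jul 16, 92 sold [FIFO — oldest first]: 92 @ $20 = $1,840
Total COGS = $13,136 + $1,840 = $14,976
Ending inventory: 53 @ $20 + 137 @ $22 = $4,074

COGS = $14,976; ending inventory = $4,074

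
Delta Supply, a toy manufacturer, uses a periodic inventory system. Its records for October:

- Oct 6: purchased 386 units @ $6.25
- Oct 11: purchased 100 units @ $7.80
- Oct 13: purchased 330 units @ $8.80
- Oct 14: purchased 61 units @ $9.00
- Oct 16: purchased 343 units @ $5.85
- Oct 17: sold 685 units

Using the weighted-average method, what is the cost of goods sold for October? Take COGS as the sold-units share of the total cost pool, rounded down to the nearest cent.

Oct 17, sell 685: 685/1220 × $8,652.05 → $4,857.91
Ending inventory (cost pool remaining) = $3,794.14
Check: goods available $8,652.05 = COGS $4,857.91 + ending $3,794.14

COGS = $4,857.91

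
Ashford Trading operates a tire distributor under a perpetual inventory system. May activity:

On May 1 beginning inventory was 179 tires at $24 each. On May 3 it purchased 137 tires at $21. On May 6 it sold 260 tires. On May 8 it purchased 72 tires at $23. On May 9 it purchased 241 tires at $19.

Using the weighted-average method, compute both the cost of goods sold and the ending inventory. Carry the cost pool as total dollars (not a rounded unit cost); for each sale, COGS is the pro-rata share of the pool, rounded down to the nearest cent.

After May 1: 179 on hand, pool $4,296.00 (≈ $24.0000 each)
After May 3: 316 on hand, pool $7,173.00 (≈ $22.6994 each)
May 6, sell 260: 260/316 × $7,173.00 → $5,901.83
After May 8: 128 on hand, pool $2,927.17 (≈ $22.8685 each)
After May 9: 369 on hand, pool $7,506.17 (≈ $20.3419 each)
Ending inventory (cost pool remaining) = $7,506.17
Check: goods available $13,408.00 = COGS $5,901.83 + ending $7,506.17

COGS = $5,901.83; ending inventory = $7,506.17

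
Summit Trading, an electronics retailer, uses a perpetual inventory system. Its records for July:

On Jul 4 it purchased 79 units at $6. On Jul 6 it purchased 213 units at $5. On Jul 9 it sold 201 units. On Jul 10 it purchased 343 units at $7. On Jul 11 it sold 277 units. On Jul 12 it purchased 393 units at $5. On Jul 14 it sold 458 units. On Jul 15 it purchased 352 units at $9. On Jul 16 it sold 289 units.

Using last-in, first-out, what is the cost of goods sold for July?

COGS = $7,965

Jul 9, 201 sold [LIFO — newest first]: 201 @ $5 = $1,005
Jul 11, 277 sold [LIFO — newest first]: 277 @ $7 = $1,939
Jul 14, 458 sold [LIFO — newest first]: 393 @ $5 + 65 @ $7 = $2,420
Jul 16, 289 sold [LIFO — newest first]: 289 @ $9 = $2,601
Total COGS = $1,005 + $1,939 + $2,420 + $2,601 = $7,965
Ending inventory: 79 @ $6 + 12 @ $5 + 1 @ $7 + 63 @ $9 = $1,108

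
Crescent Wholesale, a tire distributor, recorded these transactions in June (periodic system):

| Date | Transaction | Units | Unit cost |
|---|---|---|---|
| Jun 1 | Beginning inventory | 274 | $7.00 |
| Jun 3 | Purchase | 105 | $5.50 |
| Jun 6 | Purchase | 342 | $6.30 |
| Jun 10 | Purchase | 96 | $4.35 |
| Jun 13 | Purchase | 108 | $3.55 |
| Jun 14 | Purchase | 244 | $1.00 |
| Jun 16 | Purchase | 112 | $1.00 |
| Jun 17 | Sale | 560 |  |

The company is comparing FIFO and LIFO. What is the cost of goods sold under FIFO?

COGS = $3,635.80

FIFO COGS: 274 @ $7.00 + 105 @ $5.50 + 181 @ $6.30 = $3,635.80
LIFO COGS: 112 @ $1.00 + 244 @ $1.00 + 108 @ $3.55 + 96 @ $4.35 = $1,157.00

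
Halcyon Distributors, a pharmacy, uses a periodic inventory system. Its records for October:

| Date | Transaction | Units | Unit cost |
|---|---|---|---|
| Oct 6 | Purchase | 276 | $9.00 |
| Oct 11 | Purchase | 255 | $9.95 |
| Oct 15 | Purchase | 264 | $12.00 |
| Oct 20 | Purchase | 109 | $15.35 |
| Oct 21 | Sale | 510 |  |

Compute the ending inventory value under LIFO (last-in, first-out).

Ending inventory = $3,658.10

Oct 21, 510 sold [LIFO — newest first]: 109 @ $15.35 + 264 @ $12.00 + 137 @ $9.95 = $6,204.30
Ending inventory: 276 @ $9.00 + 118 @ $9.95 = $3,658.10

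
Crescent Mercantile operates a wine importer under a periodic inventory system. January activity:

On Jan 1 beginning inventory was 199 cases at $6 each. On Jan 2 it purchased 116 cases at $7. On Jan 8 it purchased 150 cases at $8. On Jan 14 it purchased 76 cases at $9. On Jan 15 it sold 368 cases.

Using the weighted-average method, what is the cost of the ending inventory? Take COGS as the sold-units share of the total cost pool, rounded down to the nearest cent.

Jan 15, sell 368: 368/541 × $3,890.00 → $2,646.06
Ending inventory (cost pool remaining) = $1,243.94

Ending inventory = $1,243.94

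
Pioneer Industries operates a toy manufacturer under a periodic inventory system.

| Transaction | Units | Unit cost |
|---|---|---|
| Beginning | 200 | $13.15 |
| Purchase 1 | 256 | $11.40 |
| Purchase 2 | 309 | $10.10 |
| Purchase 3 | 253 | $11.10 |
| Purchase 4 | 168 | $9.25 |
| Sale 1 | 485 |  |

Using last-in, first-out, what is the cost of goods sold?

COGS = $5,008.70

Sale 1 (485) [LIFO — newest first]: 168 @ $9.25 + 253 @ $11.10 + 64 @ $10.10 = $5,008.70
Ending inventory: 200 @ $13.15 + 256 @ $11.40 + 245 @ $10.10 = $8,022.90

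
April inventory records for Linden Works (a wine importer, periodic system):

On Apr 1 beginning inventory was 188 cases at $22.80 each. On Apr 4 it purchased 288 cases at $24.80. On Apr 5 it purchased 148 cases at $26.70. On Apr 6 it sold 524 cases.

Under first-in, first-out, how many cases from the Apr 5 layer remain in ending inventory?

Apr 6, 524 sold [FIFO — oldest first]: 188 @ $22.80 + 288 @ $24.80 + 48 @ $26.70 = $12,710.40
Ending inventory: 100 @ $26.70 = $2,670.00

100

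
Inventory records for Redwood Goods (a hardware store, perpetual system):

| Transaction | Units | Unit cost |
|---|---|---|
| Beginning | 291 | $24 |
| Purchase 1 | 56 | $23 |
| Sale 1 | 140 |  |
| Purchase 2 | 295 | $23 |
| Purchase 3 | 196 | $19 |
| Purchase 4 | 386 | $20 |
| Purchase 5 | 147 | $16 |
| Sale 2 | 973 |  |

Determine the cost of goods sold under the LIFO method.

Sale 1 (140) [LIFO — newest first]: 56 @ $23 + 84 @ $24 = $3,304
Sale 2 (973) [LIFO — newest first]: 147 @ $16 + 386 @ $20 + 196 @ $19 + 244 @ $23 = $19,408
Total COGS = $3,304 + $19,408 = $22,712
Ending inventory: 207 @ $24 + 51 @ $23 = $6,141
Check: goods available $28,853 = COGS $22,712 + ending $6,141

COGS = $22,712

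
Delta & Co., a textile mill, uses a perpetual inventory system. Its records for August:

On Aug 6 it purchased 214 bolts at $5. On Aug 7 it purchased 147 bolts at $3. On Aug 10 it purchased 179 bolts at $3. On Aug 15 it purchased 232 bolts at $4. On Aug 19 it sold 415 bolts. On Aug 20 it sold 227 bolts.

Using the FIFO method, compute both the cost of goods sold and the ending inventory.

Aug 19, 415 sold [FIFO — oldest first]: 214 @ $5 + 147 @ $3 + 54 @ $3 = $1,673
Aug 20, 227 sold [FIFO — oldest first]: 125 @ $3 + 102 @ $4 = $783
Total COGS = $1,673 + $783 = $2,456
Ending inventory: 130 @ $4 = $520

COGS = $2,456; ending inventory = $520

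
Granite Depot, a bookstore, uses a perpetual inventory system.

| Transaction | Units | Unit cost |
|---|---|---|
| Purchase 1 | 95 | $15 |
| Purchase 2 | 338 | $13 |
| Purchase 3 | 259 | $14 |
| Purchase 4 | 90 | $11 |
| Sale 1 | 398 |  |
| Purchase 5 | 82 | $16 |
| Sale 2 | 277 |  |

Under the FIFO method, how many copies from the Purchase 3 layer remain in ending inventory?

Sale 1 (398) [FIFO — oldest first]: 95 @ $15 + 303 @ $13 = $5,364
Sale 2 (277) [FIFO — oldest first]: 35 @ $13 + 242 @ $14 = $3,843
Total COGS = $5,364 + $3,843 = $9,207
Ending inventory: 17 @ $14 + 90 @ $11 + 82 @ $16 = $2,540
Check: goods available $11,747 = COGS $9,207 + ending $2,540

17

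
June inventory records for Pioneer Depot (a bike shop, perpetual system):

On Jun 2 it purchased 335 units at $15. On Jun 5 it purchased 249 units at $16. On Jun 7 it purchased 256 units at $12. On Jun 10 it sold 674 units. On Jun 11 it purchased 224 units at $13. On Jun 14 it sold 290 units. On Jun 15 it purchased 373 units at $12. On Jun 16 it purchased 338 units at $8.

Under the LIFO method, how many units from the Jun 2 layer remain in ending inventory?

Jun 10, 674 sold [LIFO — newest first]: 256 @ $12 + 249 @ $16 + 169 @ $15 = $9,591
Jun 14, 290 sold [LIFO — newest first]: 224 @ $13 + 66 @ $15 = $3,902
Total COGS = $9,591 + $3,902 = $13,493
Ending inventory: 100 @ $15 + 373 @ $12 + 338 @ $8 = $8,680
Check: goods available $22,173 = COGS $13,493 + ending $8,680

100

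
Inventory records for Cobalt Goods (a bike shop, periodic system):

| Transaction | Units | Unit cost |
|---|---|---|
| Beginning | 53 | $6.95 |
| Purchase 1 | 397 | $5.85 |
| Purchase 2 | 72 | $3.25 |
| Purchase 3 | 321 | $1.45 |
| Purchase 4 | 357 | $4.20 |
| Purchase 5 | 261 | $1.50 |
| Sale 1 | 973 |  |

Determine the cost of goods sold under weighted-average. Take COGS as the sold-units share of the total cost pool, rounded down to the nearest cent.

Sale 1, sell 973: 973/1461 × $5,281.15 → $3,517.15
Ending inventory (cost pool remaining) = $1,764.00

COGS = $3,517.15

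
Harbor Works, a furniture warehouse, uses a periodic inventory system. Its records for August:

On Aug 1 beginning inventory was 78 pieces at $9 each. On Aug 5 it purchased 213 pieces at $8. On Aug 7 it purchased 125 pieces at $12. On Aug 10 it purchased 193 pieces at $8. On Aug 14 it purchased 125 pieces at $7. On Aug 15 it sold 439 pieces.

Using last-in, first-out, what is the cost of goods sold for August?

COGS = $3,871

Aug 15, 439 sold [LIFO — newest first]: 125 @ $7 + 193 @ $8 + 121 @ $12 = $3,871
Ending inventory: 78 @ $9 + 213 @ $8 + 4 @ $12 = $2,454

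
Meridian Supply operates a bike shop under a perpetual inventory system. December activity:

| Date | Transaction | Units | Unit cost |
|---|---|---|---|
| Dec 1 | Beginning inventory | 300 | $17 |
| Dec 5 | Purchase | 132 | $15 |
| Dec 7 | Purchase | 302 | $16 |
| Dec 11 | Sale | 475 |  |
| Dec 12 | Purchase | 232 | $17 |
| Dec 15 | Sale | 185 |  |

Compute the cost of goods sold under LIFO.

Dec 11, 475 sold [LIFO — newest first]: 302 @ $16 + 132 @ $15 + 41 @ $17 = $7,509
Dec 15, 185 sold [LIFO — newest first]: 185 @ $17 = $3,145
Total COGS = $7,509 + $3,145 = $10,654
Ending inventory: 259 @ $17 + 47 @ $17 = $5,202

COGS = $10,654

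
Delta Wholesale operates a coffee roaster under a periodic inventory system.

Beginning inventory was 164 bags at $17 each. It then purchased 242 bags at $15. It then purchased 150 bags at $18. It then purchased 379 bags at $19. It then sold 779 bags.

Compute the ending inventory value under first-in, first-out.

Sale 1 (779) [FIFO — oldest first]: 164 @ $17 + 242 @ $15 + 150 @ $18 + 223 @ $19 = $13,355
Ending inventory: 156 @ $19 = $2,964

Ending inventory = $2,964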